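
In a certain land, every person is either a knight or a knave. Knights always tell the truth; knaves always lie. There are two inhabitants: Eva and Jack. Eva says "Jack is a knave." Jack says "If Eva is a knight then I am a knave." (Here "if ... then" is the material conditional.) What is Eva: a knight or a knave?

Eva is a knave.

Consistent assignments: {Eva=knave, Jack=knight}
In every consistent assignment, Eva is a knave.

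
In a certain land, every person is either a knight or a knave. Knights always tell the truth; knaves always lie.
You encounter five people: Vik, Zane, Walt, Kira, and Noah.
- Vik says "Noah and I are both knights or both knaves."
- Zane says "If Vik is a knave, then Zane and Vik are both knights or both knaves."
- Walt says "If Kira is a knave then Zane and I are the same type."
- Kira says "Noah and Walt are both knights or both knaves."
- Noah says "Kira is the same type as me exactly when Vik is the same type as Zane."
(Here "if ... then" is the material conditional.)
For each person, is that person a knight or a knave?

Suppose Vik is a knave. Then Vik's statement "Noah and I are both knights or both knaves" would have to be false. Checking the 16 ways to assign the others, none is consistent with every speaker.
(For instance, with Zane=knight, Walt=knight, Kira=knight, Noah=knight, Zane's claim "if Vik is a knave, then Zane and Vik are both knights or both knaves" comes out false where it would need to be true.)
So Vik must be a knight, making "Noah and I are both knights or both knaves" true. Taking Vik=knight, Zane=knight, Walt=knight, Kira=knight, Noah=knight, each remaining statement checks out:
  Zane (knight): "if Vik is a knave, then Zane and Vik are both knights or both knaves" — true. ✓
  Walt (knight): "if Kira is a knave then Zane and I are the same type" — true. ✓
  Kira (knight): "Noah and Walt are both knights or both knaves" — true. ✓
  Noah (knight): "Kira is the same type as me exactly when Vik is the same type as Zane" — true. ✓
This is the unique consistent assignment.

Vik is a knight, Zane is a knight, Walt is a knight, Kira is a knight, and Noah is a knight.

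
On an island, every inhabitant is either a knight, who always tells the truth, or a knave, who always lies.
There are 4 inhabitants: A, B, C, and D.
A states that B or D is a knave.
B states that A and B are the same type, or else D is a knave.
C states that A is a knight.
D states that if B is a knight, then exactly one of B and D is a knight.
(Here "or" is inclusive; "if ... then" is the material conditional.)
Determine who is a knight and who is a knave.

Knights: A, C, and D. Knaves: B.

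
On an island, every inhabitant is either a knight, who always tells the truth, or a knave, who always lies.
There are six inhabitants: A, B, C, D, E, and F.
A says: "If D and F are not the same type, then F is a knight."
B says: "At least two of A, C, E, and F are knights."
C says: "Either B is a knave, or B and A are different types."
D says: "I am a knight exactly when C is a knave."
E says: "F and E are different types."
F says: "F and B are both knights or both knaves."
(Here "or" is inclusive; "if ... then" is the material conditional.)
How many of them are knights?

The unique consistent assignment is A=knight, B=knight, C=knave, D=knave, E=knight, F=knave.
That has 3 knights.

3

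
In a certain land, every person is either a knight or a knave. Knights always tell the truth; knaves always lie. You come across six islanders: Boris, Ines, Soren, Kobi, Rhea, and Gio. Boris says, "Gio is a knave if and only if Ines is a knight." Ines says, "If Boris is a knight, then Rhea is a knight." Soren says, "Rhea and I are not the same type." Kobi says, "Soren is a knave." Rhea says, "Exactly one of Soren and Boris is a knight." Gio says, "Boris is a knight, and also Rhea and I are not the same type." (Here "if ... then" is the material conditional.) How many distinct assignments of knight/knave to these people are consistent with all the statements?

1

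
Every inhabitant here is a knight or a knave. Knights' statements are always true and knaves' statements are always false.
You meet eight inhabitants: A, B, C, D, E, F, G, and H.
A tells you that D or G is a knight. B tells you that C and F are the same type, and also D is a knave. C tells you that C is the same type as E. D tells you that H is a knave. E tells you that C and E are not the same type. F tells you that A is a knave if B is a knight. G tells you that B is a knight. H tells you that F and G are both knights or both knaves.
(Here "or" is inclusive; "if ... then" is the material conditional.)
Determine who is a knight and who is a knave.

A is a knight; "D or G is a knight" is true, as required.
B (knave): "C and F are the same type, and also D is a knave" — False. ✓
C is a knave, so "C is the same type as E" must be False — and it is.
Since D is a knight, "H is a knave" needs to be true, which holds.
As a knight, E's statement "C and E are not the same type" should be true; it is.
F is a knight, and the claim "A is a knave if B is a knight" is indeed true.
G (knave): "B is a knight" — False. ✓
H is a knave; "F and G are both knights or both knaves" is False, as required.

Knights: A, D, E, and F. Knaves: B, C, G, and H.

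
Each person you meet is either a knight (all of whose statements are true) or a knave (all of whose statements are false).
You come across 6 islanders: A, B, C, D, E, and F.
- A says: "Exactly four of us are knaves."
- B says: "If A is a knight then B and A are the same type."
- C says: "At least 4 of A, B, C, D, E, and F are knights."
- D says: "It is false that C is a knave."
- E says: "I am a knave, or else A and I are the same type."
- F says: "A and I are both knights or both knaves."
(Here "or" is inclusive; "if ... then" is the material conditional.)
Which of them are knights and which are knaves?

A is a knight, B is a knave, C is a knave, D is a knave, E is a knight, and F is a knave.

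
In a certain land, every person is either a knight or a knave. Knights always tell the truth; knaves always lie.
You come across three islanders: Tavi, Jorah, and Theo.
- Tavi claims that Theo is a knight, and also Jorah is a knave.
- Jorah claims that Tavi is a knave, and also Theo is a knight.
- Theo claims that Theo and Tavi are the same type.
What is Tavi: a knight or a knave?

Tavi is a knight.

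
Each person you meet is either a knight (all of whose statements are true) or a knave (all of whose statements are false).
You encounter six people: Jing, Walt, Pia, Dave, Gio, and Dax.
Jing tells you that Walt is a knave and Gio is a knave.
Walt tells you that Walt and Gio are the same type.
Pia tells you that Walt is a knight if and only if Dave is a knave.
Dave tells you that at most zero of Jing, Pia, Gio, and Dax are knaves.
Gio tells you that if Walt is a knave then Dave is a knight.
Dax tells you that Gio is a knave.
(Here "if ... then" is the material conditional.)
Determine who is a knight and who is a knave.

Jing is a knave, Walt is a knight, Pia is a knight, Dave is a knave, Gio is a knight, and Dax is a knave.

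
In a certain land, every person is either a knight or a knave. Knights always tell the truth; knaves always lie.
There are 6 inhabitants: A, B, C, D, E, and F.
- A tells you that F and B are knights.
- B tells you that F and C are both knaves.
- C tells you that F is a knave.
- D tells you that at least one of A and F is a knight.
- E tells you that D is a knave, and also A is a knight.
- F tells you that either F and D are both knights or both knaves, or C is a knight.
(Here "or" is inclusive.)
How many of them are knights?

2

The unique consistent assignment is A=knave, B=knave, C=knave, D=knight, E=knave, F=knight.
That has 2 knights.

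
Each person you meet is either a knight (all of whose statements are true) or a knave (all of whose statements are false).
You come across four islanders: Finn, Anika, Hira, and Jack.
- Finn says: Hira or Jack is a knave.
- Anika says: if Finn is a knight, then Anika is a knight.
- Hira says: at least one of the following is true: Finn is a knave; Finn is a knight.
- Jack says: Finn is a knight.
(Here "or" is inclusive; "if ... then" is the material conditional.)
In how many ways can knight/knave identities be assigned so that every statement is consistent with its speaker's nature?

0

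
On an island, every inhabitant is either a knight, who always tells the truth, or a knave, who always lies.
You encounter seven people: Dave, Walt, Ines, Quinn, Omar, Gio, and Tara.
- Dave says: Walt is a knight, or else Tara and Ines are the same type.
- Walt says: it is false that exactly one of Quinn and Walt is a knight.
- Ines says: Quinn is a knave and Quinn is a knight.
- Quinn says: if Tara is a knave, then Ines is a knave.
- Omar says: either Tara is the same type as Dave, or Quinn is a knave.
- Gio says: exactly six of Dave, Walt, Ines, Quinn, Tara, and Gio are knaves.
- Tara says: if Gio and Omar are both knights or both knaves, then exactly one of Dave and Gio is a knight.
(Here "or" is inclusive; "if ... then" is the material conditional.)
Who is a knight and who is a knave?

Knights: Dave, Walt, Quinn, Omar, and Tara. Knaves: Ines and Gio.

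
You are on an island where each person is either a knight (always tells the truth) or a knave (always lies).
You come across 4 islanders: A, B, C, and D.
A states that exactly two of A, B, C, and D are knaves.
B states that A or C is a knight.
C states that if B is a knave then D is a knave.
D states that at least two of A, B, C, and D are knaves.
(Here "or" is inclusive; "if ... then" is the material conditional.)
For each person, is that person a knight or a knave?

A is a knave; "exactly two of A, B, C, and D are knaves" is False, as required.
B is a knave; "A or C is a knight" is False, as required.
C is a knave, so "if B is a knave then D is a knave" must be False — and it is.
D is a knight; "at least two of A, B, C, and D are knaves" is True, as required.

A is a knave, B is a knave, C is a knave, and D is a knight.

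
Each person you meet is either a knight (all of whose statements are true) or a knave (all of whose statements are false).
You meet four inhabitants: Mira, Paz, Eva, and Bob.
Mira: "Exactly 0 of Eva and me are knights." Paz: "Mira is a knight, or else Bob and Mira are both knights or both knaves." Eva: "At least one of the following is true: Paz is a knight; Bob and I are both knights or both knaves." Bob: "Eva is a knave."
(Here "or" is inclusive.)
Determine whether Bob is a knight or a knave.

Bob is a knave.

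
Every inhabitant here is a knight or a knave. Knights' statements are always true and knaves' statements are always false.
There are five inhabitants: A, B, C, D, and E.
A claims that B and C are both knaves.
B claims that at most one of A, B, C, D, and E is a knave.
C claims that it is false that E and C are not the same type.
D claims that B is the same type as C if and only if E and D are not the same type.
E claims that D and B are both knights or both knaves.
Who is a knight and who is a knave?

A is a knave, B is a knave, C is a knight, D is a knave, and E is a knight.

Since A is a knave, "B and C are both knaves" needs to be false, which holds.
As a knave, B's statement "at most one of A, B, C, D, and E is a knave" should be false; it is.
C is a knight, so "it is false that E and C are not the same type" must be true — and it is.
D (knave): "B is the same type as C if and only if E and D are not the same type" — false. ✓
E is a knight, and the claim "D and B are both knights or both knaves" is indeed true.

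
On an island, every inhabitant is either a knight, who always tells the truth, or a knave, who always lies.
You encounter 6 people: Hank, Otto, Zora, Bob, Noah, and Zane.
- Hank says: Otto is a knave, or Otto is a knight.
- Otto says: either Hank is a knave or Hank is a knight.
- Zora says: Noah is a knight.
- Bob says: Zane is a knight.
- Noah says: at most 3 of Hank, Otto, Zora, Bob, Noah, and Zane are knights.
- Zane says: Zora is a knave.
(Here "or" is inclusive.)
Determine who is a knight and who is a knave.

Hank is a knight, Otto is a knight, Zora is a knave, Bob is a knight, Noah is a knave, and Zane is a knight.

As a knight, Hank's statement "Otto is a knave, or Otto is a knight" should be True; it is.
As a knight, Otto's statement "either Hank is a knave or Hank is a knight" should be True; it is.
As a knave, Zora's statement "Noah is a knight" should be False; it is.
Bob is a knight, and the claim "Zane is a knight" is indeed True.
Noah (knave): "at most 3 of Hank, Otto, Zora, Bob, Noah, and Zane are knights" — False. ✓
Zane is a knight; "Zora is a knave" is True, as required.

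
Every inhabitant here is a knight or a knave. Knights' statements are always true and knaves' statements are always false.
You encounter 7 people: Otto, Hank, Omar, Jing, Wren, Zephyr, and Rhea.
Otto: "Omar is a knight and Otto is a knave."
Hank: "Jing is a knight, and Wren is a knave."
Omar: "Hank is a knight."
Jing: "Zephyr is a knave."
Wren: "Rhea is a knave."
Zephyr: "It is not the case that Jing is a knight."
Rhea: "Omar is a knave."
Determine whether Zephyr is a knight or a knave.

Zephyr is a knight.

Consistent assignments: {Otto=knave, Hank=knave, Omar=knave, Jing=knave, Wren=knave, Zephyr=knight, Rhea=knight}
In every consistent assignment, Zephyr is a knight.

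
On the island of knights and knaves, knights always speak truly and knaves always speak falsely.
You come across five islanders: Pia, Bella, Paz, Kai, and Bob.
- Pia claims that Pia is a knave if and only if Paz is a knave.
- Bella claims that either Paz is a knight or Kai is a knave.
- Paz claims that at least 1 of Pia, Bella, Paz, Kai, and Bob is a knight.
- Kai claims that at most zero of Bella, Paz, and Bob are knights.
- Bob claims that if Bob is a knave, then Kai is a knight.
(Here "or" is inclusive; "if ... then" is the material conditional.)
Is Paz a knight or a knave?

Paz is a knight.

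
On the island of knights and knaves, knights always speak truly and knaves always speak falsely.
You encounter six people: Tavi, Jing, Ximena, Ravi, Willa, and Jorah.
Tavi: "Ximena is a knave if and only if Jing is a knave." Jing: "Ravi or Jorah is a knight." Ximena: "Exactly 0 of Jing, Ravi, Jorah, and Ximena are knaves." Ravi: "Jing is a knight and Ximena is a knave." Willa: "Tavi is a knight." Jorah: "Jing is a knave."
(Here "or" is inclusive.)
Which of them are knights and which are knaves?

As a knave, Tavi's statement "Ximena is a knave if and only if Jing is a knave" should be false; it is.
Jing (knight): "Ravi or Jorah is a knight" — True. ✓
Ximena is a knave, and the claim "exactly 0 of Jing, Ravi, Jorah, and Ximena are knaves" is indeed false.
As a knight, Ravi's statement "Jing is a knight and Ximena is a knave" should be True; it is.
As a knave, Willa's statement "Tavi is a knight" should be false; it is.
Jorah is a knave, so "Jing is a knave" must be false — and it is.

Tavi is a knave, Jing is a knight, Ximena is a knave, Ravi is a knight, Willa is a knave, and Jorah is a knave.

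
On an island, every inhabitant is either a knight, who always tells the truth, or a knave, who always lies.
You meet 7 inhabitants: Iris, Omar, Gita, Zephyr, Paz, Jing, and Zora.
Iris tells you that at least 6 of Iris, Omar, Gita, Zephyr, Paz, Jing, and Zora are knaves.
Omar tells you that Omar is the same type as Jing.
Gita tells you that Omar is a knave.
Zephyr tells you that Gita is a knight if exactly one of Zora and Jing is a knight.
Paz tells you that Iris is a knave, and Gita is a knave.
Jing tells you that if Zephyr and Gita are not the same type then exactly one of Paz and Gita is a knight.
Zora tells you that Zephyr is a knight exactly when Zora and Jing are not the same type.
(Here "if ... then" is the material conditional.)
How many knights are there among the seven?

The unique consistent assignment is Iris=knave, Omar=knight, Gita=knave, Zephyr=knave, Paz=knight, Jing=knight, Zora=knave.
That has 3 knights.

3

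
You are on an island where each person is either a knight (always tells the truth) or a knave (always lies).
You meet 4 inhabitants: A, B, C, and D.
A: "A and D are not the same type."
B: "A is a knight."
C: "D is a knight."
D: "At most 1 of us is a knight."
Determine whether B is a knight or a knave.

B is a knight.

Consistent assignments: {A=knight, B=knight, C=knave, D=knave}
In every consistent assignment, B is a knight.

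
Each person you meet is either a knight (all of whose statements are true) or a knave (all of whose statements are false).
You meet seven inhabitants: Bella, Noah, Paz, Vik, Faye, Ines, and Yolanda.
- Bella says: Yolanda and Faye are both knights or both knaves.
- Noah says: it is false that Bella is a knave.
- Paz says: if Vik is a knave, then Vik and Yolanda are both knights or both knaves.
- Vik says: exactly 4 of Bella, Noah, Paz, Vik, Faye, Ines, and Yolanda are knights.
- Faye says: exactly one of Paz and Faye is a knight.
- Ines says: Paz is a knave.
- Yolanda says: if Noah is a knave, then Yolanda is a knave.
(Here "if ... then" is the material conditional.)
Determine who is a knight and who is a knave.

Bella is a knight, Noah is a knight, Paz is a knave, Vik is a knave, Faye is a knight, Ines is a knight, and Yolanda is a knight.

Bella is a knight, and the claim "Yolanda and Faye are both knights or both knaves" is indeed true.
Noah is a knight, and the claim "it is false that Bella is a knave" is indeed true.
Paz is a knave, so "if Vik is a knave, then Vik and Yolanda are both knights or both knaves" must be false — and it is.
Vik (knave): "exactly 4 of Bella, Noah, Paz, Vik, Faye, Ines, and Yolanda are knights" — false. ✓
Since Faye is a knight, "exactly one of Paz and Faye is a knight" needs to be true, which holds.
Ines is a knight, and the claim "Paz is a knave" is indeed true.
Yolanda is a knight, so "if Noah is a knave, then Yolanda is a knave" must be true — and it is.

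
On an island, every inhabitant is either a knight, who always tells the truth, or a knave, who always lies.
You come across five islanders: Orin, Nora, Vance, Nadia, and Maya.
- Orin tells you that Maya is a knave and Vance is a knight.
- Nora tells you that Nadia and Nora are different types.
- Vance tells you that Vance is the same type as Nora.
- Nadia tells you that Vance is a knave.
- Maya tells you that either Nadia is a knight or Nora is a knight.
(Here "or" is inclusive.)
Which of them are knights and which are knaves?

Orin is a knave, Nora is a knight, Vance is a knight, Nadia is a knave, and Maya is a knight.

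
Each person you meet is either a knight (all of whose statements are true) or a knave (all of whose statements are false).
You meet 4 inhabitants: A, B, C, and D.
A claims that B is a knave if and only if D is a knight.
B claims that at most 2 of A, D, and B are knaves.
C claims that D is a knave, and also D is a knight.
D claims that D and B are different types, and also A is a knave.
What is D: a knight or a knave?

Consistent assignments: {A=knight, B=knight, C=knave, D=knave}; {A=knave, B=knave, C=knave, D=knave}
In every consistent assignment, D is a knave.

D is a knave.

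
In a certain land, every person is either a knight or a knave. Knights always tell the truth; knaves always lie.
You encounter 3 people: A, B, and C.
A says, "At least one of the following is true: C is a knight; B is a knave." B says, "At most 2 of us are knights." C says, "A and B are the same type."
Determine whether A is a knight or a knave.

A is a knave.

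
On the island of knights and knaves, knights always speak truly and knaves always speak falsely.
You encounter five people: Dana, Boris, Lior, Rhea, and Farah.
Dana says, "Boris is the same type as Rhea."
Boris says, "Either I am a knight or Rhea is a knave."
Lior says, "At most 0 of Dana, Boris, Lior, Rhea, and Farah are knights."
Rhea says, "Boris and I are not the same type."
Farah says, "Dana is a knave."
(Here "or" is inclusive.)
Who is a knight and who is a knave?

Dana is a knave, Boris is a knave, Lior is a knave, Rhea is a knight, and Farah is a knight.

Dana (knave): "Boris is the same type as Rhea" — False. ✓
Since Boris is a knave, "either I am a knight or Rhea is a knave" needs to be False, which holds.
Since Lior is a knave, "at most 0 of Dana, Boris, Lior, Rhea, and Farah are knights" needs to be False, which holds.
Rhea is a knight; "Boris and I are not the same type" is true, as required.
Farah is a knight, and the claim "Dana is a knave" is indeed true.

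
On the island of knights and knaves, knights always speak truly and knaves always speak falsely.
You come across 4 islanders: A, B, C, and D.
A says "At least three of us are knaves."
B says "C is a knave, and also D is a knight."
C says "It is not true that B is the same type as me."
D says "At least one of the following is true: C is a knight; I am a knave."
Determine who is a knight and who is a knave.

Suppose A is a knight. Then A's statement "at least three of us are knaves" would have to be true. Checking the 8 ways to assign the others, none is consistent with every speaker.
(For instance, with B=knave, C=knight, D=knight, A's claim "at least three of us are knaves" comes out false where it would need to be true.)
So A must be a knave, making "at least three of us are knaves" false. Taking A=knave, B=knave, C=knight, D=knight, each remaining statement checks out:
  B (knave): "C is a knave, and also D is a knight" — false. ✓
  C (knight): "it is not true that B is the same type as me" — true. ✓
  D (knight): "at least one of the following is true: C is a knight; I am a knave" — true. ✓
This is the unique consistent assignment.

A is a knave, B is a knave, C is a knight, and D is a knight.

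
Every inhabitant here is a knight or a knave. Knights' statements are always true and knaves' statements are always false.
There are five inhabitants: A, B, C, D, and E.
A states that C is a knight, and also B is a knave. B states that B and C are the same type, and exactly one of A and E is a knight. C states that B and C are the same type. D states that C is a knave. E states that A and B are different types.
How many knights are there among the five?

The unique consistent assignment is A=knave, B=knight, C=knight, D=knave, E=knight.
That has 3 knights.

3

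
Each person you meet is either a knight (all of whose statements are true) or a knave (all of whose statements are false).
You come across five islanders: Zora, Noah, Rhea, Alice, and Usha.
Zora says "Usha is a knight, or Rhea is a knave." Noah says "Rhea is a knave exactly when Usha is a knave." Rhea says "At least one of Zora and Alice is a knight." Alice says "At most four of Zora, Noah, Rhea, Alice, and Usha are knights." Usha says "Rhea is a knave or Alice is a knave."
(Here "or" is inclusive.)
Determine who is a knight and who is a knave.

Suppose Zora is a knight. Then Zora's statement "Usha is a knight, or Rhea is a knave" would have to be true. Checking the 16 ways to assign the others, none is consistent with every speaker.
(For instance, with Noah=knave, Rhea=knight, Alice=knight, Usha=knave, Zora's claim "Usha is a knight, or Rhea is a knave" comes out false where it would need to be true.)
So Zora must be a knave, making "Usha is a knight, or Rhea is a knave" false. Taking Zora=knave, Noah=knave, Rhea=knight, Alice=knight, Usha=knave, each remaining statement checks out:
  Noah (knave): "Rhea is a knave exactly when Usha is a knave" — false. ✓
  Rhea (knight): "at least one of Zora and Alice is a knight" — true. ✓
  Alice (knight): "at most four of Zora, Noah, Rhea, Alice, and Usha are knights" — true. ✓
  Usha (knave): "Rhea is a knave or Alice is a knave" — false. ✓
This is the unique consistent assignment.

Zora is a knave, Noah is a knave, Rhea is a knight, Alice is a knight, and Usha is a knave.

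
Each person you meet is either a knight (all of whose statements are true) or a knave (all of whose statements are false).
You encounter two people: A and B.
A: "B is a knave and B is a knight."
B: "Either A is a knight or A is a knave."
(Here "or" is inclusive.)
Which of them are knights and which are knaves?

Suppose A is a knight. Then A's statement "B is a knave and B is a knight" would have to be true. Checking the 2 ways to assign the others, none is consistent with every speaker.
(For instance, with B=knight, A's claim "B is a knave and B is a knight" comes out false where it would need to be true.)
So A must be a knave, making "B is a knave and B is a knight" false. Taking A=knave, B=knight, each remaining statement checks out:
  B (knight): "either A is a knight or A is a knave" — true. ✓
This is the unique consistent assignment.

A is a knave and B is a knight.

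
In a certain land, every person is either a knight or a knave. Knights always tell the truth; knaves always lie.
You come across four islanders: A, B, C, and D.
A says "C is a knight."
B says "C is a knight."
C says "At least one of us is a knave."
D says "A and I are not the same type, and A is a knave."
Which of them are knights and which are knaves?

A is a knight, B is a knight, C is a knight, and D is a knave.

As a knight, A's statement "C is a knight" should be True; it is.
B is a knight, so "C is a knight" must be True — and it is.
C (knight): "at least one of us is a knave" — True. ✓
Since D is a knave, "A and I are not the same type, and A is a knave" needs to be false, which holds.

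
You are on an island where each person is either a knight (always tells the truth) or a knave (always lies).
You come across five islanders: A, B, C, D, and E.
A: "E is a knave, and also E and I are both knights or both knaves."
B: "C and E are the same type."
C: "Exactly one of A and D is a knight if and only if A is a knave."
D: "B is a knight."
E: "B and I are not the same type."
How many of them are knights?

The unique consistent assignment is A=knave, B=knave, C=knave, D=knave, E=knight.
That has 1 knight.

1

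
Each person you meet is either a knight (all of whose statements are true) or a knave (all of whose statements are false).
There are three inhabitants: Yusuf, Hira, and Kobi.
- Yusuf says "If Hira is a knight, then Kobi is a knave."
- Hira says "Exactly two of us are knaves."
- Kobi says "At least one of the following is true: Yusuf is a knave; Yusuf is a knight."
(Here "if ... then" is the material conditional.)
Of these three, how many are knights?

2

The unique consistent assignment is Yusuf=knight, Hira=knave, Kobi=knight.
That has 2 knights.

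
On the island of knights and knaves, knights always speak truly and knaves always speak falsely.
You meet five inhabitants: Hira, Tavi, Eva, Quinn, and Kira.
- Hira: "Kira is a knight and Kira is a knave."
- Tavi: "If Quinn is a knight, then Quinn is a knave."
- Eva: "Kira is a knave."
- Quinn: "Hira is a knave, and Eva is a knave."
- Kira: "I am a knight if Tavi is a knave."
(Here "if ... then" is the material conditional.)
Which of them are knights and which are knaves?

Suppose Hira is a knight. Then Hira's statement "Kira is a knight and Kira is a knave" would have to be true. Checking the 16 ways to assign the others, none is consistent with every speaker.
(For instance, with Tavi=knave, Eva=knave, Quinn=knight, Kira=knight, Hira's claim "Kira is a knight and Kira is a knave" comes out false where it would need to be true.)
So Hira must be a knave, making "Kira is a knight and Kira is a knave" false. Taking Hira=knave, Tavi=knave, Eva=knave, Quinn=knight, Kira=knight, each remaining statement checks out:
  Tavi (knave): "if Quinn is a knight, then Quinn is a knave" — false. ✓
  Eva (knave): "Kira is a knave" — false. ✓
  Quinn (knight): "Hira is a knave, and Eva is a knave" — true. ✓
  Kira (knight): "I am a knight if Tavi is a knave" — true. ✓
This is the unique consistent assignment.

Hira is a knave, Tavi is a knave, Eva is a knave, Quinn is a knight, and Kira is a knight.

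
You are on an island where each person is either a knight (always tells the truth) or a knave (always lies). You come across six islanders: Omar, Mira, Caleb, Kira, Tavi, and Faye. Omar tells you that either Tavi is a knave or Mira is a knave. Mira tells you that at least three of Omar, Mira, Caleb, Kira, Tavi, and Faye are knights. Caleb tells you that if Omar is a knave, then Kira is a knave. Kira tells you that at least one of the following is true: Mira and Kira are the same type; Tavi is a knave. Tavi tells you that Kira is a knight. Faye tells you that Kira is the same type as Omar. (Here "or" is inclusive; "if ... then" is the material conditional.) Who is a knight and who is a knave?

Omar is a knave, Mira is a knight, Caleb is a knave, Kira is a knight, Tavi is a knight, and Faye is a knave.

As a knave, Omar's statement "either Tavi is a knave or Mira is a knave" should be False; it is.
As a knight, Mira's statement "at least three of Omar, Mira, Caleb, Kira, Tavi, and Faye are knights" should be true; it is.
As a knave, Caleb's statement "if Omar is a knave, then Kira is a knave" should be False; it is.
Kira is a knight; "at least one of the following is true: Mira and Kira are the same type; Tavi is a knave" is true, as required.
Tavi is a knight, and the claim "Kira is a knight" is indeed true.
Since Faye is a knave, "Kira is the same type as Omar" needs to be False, which holds.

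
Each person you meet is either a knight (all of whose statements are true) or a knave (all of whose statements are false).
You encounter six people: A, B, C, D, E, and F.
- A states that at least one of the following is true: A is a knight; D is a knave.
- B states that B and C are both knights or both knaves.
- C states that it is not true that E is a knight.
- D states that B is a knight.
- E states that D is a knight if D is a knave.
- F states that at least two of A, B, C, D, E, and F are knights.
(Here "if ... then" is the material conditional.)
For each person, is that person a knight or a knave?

A is a knight, B is a knave, C is a knight, D is a knave, E is a knave, and F is a knight.

Since A is a knight, "at least one of the following is true: A is a knight; D is a knave" needs to be True, which holds.
As a knave, B's statement "B and C are both knights or both knaves" should be false; it is.
C (knight): "it is not true that E is a knight" — True. ✓
D (knave): "B is a knight" — false. ✓
E (knave): "D is a knight if D is a knave" — false. ✓
F is a knight, so "at least two of A, B, C, D, E, and F are knights" must be True — and it is.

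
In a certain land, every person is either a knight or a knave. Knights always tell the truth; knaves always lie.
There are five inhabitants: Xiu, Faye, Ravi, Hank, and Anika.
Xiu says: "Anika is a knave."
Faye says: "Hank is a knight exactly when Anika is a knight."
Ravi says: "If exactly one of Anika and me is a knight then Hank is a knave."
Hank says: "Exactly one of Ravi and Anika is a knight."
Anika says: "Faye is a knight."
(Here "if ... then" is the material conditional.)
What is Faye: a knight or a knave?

Faye is a knight.

Consistent assignments: {Xiu=knave, Faye=knight, Ravi=knave, Hank=knight, Anika=knight}
In every consistent assignment, Faye is a knight.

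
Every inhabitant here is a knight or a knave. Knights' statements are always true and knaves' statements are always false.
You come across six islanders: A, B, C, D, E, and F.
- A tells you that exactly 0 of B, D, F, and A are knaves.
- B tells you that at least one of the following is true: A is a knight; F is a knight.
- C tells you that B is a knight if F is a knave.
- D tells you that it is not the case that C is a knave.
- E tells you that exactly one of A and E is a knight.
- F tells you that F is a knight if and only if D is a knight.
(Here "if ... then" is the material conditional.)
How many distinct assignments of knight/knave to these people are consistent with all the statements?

Consistent assignments:
  A=knave, B=knight, C=knight, D=knight, E=knight, F=knight
  A=knave, B=knight, C=knight, D=knight, E=knave, F=knight

2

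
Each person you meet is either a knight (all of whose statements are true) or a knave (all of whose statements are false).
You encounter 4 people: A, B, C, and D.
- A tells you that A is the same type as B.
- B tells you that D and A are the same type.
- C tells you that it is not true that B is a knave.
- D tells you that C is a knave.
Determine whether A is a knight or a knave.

A is a knave.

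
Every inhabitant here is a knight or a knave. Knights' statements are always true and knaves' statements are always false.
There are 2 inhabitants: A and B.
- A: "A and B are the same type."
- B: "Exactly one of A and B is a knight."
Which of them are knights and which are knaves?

A is a knave and B is a knight.

A is a knave, so "A and B are the same type" must be False — and it is.
B is a knight, so "exactly one of A and B is a knight" must be True — and it is.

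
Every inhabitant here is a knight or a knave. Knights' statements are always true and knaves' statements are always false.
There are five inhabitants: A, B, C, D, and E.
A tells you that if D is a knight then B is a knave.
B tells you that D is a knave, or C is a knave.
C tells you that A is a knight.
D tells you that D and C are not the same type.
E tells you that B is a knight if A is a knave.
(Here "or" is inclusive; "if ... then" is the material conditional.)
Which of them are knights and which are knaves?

A is a knave, and the claim "if D is a knight then B is a knave" is indeed false.
Since B is a knight, "D is a knave, or C is a knave" needs to be true, which holds.
C is a knave, and the claim "A is a knight" is indeed false.
D is a knight, so "D and C are not the same type" must be true — and it is.
Since E is a knight, "B is a knight if A is a knave" needs to be true, which holds.

Knights: B, D, and E. Knaves: A and C.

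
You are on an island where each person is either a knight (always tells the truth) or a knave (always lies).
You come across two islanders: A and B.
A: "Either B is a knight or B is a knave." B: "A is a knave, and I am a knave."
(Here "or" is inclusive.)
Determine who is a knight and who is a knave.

Suppose A is a knave. Then A's statement "either B is a knight or B is a knave" would have to be false. Checking the 2 ways to assign the others, none is consistent with every speaker.
(For instance, with B=knave, A's claim "either B is a knight or B is a knave" comes out true where it would need to be false.)
So A must be a knight, making "either B is a knight or B is a knave" true. Taking A=knight, B=knave, each remaining statement checks out:
  B (knave): "A is a knave, and I am a knave" — false. ✓
This is the unique consistent assignment.

A is a knight and B is a knave.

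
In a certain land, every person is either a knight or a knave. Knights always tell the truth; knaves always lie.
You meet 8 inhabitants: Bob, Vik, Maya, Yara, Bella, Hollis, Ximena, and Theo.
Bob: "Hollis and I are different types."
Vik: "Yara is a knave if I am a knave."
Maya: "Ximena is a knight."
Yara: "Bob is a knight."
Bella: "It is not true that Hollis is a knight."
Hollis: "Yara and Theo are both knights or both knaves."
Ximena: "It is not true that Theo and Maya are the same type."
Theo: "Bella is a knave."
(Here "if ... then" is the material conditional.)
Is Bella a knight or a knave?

Bella is a knight.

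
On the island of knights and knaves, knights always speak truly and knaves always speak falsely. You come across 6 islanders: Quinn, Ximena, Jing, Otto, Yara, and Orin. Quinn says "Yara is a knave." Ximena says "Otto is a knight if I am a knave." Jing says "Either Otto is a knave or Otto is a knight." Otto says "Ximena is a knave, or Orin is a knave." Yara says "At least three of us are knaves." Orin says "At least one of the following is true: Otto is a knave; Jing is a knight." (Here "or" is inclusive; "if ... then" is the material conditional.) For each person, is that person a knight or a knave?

As a knight, Quinn's statement "Yara is a knave" should be True; it is.
Since Ximena is a knight, "Otto is a knight if I am a knave" needs to be True, which holds.
Jing is a knight, so "either Otto is a knave or Otto is a knight" must be True — and it is.
As a knave, Otto's statement "Ximena is a knave, or Orin is a knave" should be False; it is.
Since Yara is a knave, "at least three of us are knaves" needs to be False, which holds.
Orin is a knight, and the claim "at least one of the following is true: Otto is a knave; Jing is a knight" is indeed True.

Knights: Quinn, Ximena, Jing, and Orin. Knaves: Otto and Yara.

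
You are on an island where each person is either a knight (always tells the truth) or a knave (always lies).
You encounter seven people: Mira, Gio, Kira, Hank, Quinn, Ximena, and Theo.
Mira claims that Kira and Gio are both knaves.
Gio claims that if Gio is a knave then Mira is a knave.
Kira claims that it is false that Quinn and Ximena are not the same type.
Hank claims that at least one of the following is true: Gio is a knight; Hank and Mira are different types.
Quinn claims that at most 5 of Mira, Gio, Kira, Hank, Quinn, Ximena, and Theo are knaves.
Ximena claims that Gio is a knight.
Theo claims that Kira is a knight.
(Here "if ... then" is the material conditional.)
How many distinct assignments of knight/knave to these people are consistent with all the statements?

Consistent assignments:
  Mira=knave, Gio=knight, Kira=knight, Hank=knight, Quinn=knight, Ximena=knight, Theo=knight

1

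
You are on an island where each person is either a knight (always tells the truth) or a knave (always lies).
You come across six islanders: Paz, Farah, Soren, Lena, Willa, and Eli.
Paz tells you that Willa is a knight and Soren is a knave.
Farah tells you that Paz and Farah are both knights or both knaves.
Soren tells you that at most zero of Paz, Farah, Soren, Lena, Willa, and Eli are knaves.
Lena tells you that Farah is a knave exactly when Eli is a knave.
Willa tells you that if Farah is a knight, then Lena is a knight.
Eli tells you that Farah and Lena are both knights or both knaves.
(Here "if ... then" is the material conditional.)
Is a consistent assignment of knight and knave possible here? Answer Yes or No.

Yes

One consistent assignment: Paz=knight, Farah=knight, Soren=knave, Lena=knight, Willa=knight, Eli=knight.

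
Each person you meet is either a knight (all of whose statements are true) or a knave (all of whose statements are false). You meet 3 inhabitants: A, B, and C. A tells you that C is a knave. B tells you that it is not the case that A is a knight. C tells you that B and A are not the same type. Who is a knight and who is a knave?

A is a knave, B is a knight, and C is a knight.

Since A is a knave, "C is a knave" needs to be false, which holds.
B is a knight, so "it is not the case that A is a knight" must be True — and it is.
C is a knight; "B and A are not the same type" is True, as required.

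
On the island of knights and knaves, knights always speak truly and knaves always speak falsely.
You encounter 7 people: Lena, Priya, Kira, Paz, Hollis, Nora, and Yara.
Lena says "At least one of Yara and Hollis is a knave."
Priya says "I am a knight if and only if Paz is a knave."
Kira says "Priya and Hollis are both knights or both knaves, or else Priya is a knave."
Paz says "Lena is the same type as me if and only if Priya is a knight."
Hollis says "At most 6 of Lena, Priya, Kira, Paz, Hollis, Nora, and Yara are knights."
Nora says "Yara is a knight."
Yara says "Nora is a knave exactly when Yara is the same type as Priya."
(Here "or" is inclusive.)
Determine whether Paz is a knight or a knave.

Paz is a knave.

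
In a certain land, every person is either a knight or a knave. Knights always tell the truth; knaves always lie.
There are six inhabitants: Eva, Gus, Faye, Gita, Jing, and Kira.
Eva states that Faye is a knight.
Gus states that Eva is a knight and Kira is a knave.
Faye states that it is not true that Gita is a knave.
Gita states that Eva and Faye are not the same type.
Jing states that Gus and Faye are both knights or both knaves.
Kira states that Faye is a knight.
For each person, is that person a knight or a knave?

Since Eva is a knave, "Faye is a knight" needs to be false, which holds.
Gus is a knave, and the claim "Eva is a knight and Kira is a knave" is indeed false.
Faye (knave): "it is not true that Gita is a knave" — false. ✓
Gita is a knave; "Eva and Faye are not the same type" is false, as required.
Jing is a knight, so "Gus and Faye are both knights or both knaves" must be true — and it is.
Kira is a knave; "Faye is a knight" is false, as required.

Eva is a knave, Gus is a knave, Faye is a knave, Gita is a knave, Jing is a knight, and Kira is a knave.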